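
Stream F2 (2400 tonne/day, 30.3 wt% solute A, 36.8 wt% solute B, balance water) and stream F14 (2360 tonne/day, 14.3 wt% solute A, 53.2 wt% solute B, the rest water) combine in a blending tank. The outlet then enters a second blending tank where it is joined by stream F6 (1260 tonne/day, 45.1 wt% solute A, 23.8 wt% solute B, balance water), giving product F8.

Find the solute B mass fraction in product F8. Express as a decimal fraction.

Overall, product flow = 6020 tonne/day.
solute B in = 2400×0.368 + 2360×0.532 + 1260×0.238 = 2438.6 tonne/day.
solute B fraction in F8 = 0.405.

0.405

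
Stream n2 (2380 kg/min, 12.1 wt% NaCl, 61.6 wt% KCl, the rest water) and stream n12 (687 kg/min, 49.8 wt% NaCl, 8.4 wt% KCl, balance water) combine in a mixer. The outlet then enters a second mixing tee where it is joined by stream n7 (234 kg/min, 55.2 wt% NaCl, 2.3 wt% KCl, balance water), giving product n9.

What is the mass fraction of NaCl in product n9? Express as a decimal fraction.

0.230

Overall, product flow = 3301 kg/min.
NaCl in = 2380×0.121 + 687×0.498 + 234×0.552 = 759.27 kg/min.
NaCl fraction in n9 = 0.230.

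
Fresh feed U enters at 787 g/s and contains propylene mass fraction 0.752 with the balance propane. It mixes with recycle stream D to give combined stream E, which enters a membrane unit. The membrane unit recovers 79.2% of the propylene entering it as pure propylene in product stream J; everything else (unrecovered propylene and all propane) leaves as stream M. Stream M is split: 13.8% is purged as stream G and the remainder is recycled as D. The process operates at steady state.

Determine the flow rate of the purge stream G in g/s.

215.9 g/s

propane enters only via U and leaves only via the purge: 787×0.248 = 0.138×(propane in M), and the membrane unit passes all propane, so propane in E = propane in M = 1414.3 g/s.
propylene in E: m_A = 787×0.752 + (1−0.138)·(1−0.792)·m_A, so m_A = 591.82/0.8207 = 721.12 g/s.
M = (1−0.792)×721.12 + 1414.3 = 1564.3 g/s.
Purge G = 0.138×1564.3 = 215.87 g/s.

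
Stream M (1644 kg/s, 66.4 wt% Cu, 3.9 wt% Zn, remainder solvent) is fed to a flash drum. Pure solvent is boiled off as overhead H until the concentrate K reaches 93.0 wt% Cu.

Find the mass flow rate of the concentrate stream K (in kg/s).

Cu is conserved: 1644×0.664 = 1091.6 kg/s all reports to the concentrate.
Concentrate = 1091.6/(target fraction) = 1173.8 kg/s.

1174 kg/s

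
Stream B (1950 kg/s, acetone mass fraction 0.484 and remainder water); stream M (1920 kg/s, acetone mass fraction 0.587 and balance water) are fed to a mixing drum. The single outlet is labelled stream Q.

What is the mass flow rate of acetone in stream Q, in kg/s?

acetone out = acetone in = 1950×0.484 + 1920×0.587 = 2070.8 kg/s.

2071 kg/s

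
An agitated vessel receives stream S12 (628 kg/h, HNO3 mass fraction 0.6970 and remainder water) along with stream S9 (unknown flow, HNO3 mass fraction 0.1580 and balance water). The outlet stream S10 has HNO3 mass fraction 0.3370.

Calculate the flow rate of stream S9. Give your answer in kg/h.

1263 kg/h

Let S9 be the unknown flow. Total out = 628 + S9.
HNO3 balance: 437.72 + 0.158·S9 = 0.337·(628 + S9)
(0.158 − 0.337)·S9 = 0.337×628 − 437.72 = -226.08
S9 = -226.08 / -0.179 = 1263 kg/h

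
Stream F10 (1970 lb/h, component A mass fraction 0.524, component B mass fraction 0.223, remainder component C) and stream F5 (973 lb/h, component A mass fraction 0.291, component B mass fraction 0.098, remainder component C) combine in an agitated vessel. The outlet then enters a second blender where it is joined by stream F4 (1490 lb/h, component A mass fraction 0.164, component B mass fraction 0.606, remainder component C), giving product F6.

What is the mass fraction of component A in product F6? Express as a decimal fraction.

0.352

Overall, product flow = 4433 lb/h.
component A in = 1970×0.524 + 973×0.291 + 1490×0.164 = 1559.8 lb/h.
component A fraction in F6 = 0.352.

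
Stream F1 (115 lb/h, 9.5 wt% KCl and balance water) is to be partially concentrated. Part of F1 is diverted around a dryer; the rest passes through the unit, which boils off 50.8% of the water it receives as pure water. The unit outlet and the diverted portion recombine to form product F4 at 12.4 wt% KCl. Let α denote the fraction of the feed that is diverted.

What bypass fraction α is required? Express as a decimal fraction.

0.491

All 115×0.095 = 10.925 lb/h of KCl reaches F4, so F4 = 10.925/0.124 = 88.105 lb/h and vapour = 26.895 lb/h.
The evaporator receives (1−α)·115 of feed at 0.905 water and removes 0.508 of that water:
0.508×0.905×(1−α)×115 = 26.895
(1−α) = 26.895/52.87 = 0.5087;  α = 0.4913.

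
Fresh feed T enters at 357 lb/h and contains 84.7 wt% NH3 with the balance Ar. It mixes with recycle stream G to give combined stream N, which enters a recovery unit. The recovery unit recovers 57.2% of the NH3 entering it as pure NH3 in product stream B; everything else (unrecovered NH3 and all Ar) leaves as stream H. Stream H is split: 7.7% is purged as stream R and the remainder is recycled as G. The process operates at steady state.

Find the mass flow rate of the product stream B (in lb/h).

NH3 in N: m_A = 357×0.847 + (1−0.077)·(1−0.572)·m_A, so m_A = 302.38/0.6050 = 499.84 lb/h.
Product B = 0.572×499.84 = 285.91 lb/h.

285.9 lb/h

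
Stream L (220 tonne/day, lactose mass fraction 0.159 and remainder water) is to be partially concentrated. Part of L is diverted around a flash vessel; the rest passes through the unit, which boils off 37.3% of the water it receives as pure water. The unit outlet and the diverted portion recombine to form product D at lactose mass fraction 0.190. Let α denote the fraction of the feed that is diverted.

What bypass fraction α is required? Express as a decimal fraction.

0.480

All 220×0.159 = 34.98 tonne/day of lactose reaches D, so D = 34.98/0.190 = 184.11 tonne/day and vapour = 35.895 tonne/day.
The evaporator receives (1−α)·220 of feed at 0.841 water and removes 0.373 of that water:
0.373×0.841×(1−α)×220 = 35.895
(1−α) = 35.895/69.012 = 0.5201;  α = 0.4799.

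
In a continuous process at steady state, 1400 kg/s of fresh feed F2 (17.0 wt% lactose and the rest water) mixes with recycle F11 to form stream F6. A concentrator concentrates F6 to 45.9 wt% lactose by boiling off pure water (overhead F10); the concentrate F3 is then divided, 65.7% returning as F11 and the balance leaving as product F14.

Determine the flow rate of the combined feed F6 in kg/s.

Overall lactose balance (none leaves overhead): lactose in fresh feed = lactose in product, i.e. 1400×0.170 = (1−0.657)·F3·0.459.
F3 = 238/(0.459×0.343) = 1511.7 kg/s.
Recycle F11 = 0.657×1511.7 = 993.2 kg/s.
Combined feed F6 = 1400 + 993.2 = 2393.2 kg/s.

2393 kg/s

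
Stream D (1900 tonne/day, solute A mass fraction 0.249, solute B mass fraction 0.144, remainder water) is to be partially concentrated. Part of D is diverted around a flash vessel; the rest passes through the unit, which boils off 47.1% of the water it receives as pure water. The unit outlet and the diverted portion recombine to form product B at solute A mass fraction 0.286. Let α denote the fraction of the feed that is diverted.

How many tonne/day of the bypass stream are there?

All 1900×0.249 = 473.1 tonne/day of solute A reaches B, so B = 473.1/0.286 = 1654.2 tonne/day and vapour = 245.8 tonne/day.
The evaporator receives (1−α)·1900 of feed at 0.607 water and removes 0.471 of that water:
0.471×0.607×(1−α)×1900 = 245.8
(1−α) = 245.8/543.2 = 0.4525;  α = 0.5475.
Bypass flow = 0.5475×1900 = 1040.2 tonne/day.

1040 tonne/day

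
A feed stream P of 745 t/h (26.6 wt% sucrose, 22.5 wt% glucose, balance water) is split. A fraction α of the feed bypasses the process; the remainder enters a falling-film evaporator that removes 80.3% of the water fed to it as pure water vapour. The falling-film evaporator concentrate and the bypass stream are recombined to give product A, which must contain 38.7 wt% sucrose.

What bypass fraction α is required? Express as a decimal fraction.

All 745×0.266 = 198.17 t/h of sucrose reaches A, so A = 198.17/0.387 = 512.07 t/h and vapour = 232.93 t/h.
The evaporator receives (1−α)·745 of feed at 0.509 water and removes 0.803 of that water:
0.803×0.509×(1−α)×745 = 232.93
(1−α) = 232.93/304.5 = 0.7650;  α = 0.2350.

0.235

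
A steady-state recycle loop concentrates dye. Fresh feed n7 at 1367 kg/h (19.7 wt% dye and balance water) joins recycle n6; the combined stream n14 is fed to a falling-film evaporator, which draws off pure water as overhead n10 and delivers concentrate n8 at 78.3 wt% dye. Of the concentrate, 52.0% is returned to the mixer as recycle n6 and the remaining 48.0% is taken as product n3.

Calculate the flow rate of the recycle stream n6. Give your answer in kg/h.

Overall dye balance (none leaves overhead): dye in fresh feed = dye in product, i.e. 1367×0.197 = (1−0.520)·n8·0.783.
n8 = 269.3/(0.783×0.480) = 716.53 kg/h.
Recycle n6 = 0.520×716.53 = 372.59 kg/h.

372.6 kg/h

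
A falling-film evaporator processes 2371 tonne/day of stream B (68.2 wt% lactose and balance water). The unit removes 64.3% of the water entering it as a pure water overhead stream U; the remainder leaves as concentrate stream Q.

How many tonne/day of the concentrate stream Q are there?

1886 tonne/day

water entering = 2371×0.318 = 753.98 tonne/day; overhead removed = 0.643×753.98 = 484.81 tonne/day.
Concentrate = 2371 − 484.81 = 1886.2 tonne/day.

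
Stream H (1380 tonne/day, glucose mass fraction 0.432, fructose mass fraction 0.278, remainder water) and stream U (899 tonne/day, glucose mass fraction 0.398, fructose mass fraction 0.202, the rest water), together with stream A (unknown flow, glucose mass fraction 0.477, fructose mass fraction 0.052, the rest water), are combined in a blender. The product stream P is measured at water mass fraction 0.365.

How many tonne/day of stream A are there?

Let A be the unknown flow. Total out = 2279 + A.
water balance: 759.8 + 0.471·A = 0.365·(2279 + A)
(0.471 − 0.365)·A = 0.365×2279 − 759.8 = 72.035
A = 72.035 / 0.106 = 679.58 tonne/day

679.6 tonne/day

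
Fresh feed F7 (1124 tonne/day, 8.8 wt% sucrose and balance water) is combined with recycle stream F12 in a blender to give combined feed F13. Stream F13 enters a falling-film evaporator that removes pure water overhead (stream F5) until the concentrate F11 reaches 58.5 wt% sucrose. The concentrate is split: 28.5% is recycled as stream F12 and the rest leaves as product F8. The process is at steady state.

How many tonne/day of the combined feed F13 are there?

1191 tonne/day

Overall sucrose balance (none leaves overhead): sucrose in fresh feed = sucrose in product, i.e. 1124×0.088 = (1−0.285)·F11·0.585.
F11 = 98.912/(0.585×0.715) = 236.48 tonne/day.
Recycle F12 = 0.285×236.48 = 67.396 tonne/day.
Combined feed F13 = 1124 + 67.396 = 1191.4 tonne/day.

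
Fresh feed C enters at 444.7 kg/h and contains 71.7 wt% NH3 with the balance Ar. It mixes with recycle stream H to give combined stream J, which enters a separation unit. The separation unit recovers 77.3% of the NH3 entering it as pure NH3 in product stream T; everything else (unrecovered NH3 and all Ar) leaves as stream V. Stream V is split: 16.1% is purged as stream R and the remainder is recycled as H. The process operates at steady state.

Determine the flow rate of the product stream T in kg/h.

304.5 kg/h

NH3 in J: m_A = 444.7×0.717 + (1−0.161)·(1−0.773)·m_A, so m_A = 318.85/0.8095 = 393.86 kg/h.
Product T = 0.773×393.86 = 304.46 kg/h.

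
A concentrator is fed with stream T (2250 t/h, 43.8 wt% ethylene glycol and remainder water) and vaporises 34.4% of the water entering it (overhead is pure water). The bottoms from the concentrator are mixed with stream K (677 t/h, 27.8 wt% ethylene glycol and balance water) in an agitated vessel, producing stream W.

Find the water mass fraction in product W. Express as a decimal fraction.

0.529

Vapour removed = 0.344×0.562×2250 = 434.99 t/h; concentrate = 1815 t/h.
water reaching the mixer = 829.51 (from concentrate) + 677×0.722 = 1318.3 t/h.
Product flow = 1815 + 677 = 2492 t/h; water fraction = 0.529.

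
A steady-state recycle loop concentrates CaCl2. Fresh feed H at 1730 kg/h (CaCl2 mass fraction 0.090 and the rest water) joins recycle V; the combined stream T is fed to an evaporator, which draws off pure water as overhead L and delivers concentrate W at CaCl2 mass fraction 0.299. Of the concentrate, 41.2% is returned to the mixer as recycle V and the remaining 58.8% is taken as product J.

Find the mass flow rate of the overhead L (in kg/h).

Overall CaCl2 balance (none leaves overhead): CaCl2 in fresh feed = CaCl2 in product, i.e. 1730×0.090 = (1−0.412)·W·0.299.
W = 155.7/(0.299×0.588) = 885.61 kg/h.
Recycle V = 0.412×885.61 = 364.87 kg/h.
Combined feed T = 1730 + 364.87 = 2094.9 kg/h.
Overhead L = T − W = 2094.9 − 885.61 = 1209.3 kg/h.

1209 kg/h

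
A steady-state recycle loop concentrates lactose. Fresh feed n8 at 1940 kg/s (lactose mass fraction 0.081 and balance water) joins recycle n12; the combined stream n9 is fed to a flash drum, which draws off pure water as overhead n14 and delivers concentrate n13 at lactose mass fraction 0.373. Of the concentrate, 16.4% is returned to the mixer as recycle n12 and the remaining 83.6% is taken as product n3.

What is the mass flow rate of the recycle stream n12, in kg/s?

82.64 kg/s

Overall lactose balance (none leaves overhead): lactose in fresh feed = lactose in product, i.e. 1940×0.081 = (1−0.164)·n13·0.373.
n13 = 157.14/(0.373×0.836) = 503.93 kg/s.
Recycle n12 = 0.164×503.93 = 82.645 kg/s.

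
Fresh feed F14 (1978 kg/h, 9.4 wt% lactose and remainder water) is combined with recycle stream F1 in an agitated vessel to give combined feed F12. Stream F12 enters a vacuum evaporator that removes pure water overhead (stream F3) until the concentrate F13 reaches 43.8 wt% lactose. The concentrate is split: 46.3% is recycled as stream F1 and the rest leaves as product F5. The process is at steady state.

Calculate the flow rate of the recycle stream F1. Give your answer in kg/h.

Overall lactose balance (none leaves overhead): lactose in fresh feed = lactose in product, i.e. 1978×0.094 = (1−0.463)·F13·0.438.
F13 = 185.93/(0.438×0.537) = 790.51 kg/h.
Recycle F1 = 0.463×790.51 = 366 kg/h.

366 kg/h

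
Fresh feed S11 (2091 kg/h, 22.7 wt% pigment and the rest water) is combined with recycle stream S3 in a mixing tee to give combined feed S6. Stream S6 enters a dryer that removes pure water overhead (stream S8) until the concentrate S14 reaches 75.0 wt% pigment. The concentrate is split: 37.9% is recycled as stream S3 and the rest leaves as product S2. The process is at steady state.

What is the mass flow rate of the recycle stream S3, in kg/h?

386.2 kg/h

Overall pigment balance (none leaves overhead): pigment in fresh feed = pigment in product, i.e. 2091×0.227 = (1−0.379)·S14·0.750.
S14 = 474.66/(0.750×0.621) = 1019.1 kg/h.
Recycle S3 = 0.379×1019.1 = 386.25 kg/h.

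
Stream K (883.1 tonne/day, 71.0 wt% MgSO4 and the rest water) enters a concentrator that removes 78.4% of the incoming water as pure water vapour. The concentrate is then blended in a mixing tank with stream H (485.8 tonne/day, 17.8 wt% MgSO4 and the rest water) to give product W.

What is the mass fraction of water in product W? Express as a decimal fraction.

Vapour removed = 0.784×0.290×883.1 = 200.78 tonne/day; concentrate = 682.32 tonne/day.
water reaching the mixer = 55.317 (from concentrate) + 485.8×0.822 = 454.64 tonne/day.
Product flow = 682.32 + 485.8 = 1168.1 tonne/day; water fraction = 0.389.

0.389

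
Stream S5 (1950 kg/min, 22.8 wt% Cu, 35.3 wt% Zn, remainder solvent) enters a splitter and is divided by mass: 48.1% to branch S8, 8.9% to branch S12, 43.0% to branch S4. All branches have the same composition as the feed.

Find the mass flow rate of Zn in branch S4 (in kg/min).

Branch S4 total = 0.430×1950 = 838.5 kg/min.
Zn in S4 = 0.353×838.5 = 295.99 kg/min.

296 kg/min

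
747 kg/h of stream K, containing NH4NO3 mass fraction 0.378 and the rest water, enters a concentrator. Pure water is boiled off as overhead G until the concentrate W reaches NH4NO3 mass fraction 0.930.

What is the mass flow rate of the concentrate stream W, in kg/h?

NH4NO3 is conserved: 747×0.378 = 282.37 kg/h all reports to the concentrate.
Concentrate = 282.37/(target fraction) = 303.62 kg/h.

303.6 kg/h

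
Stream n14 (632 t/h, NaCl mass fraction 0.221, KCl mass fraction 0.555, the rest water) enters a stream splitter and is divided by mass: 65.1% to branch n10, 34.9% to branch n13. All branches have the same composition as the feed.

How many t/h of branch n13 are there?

Branch n13 flow = 0.349×632 = 220.57 t/h.

220.6 t/h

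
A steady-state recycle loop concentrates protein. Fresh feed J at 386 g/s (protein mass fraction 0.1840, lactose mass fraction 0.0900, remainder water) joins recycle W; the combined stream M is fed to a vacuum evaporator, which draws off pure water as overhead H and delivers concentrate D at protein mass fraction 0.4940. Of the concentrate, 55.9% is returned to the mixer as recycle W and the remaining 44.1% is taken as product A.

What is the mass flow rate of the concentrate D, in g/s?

Overall protein balance (none leaves overhead): protein in fresh feed = protein in product, i.e. 386×0.184 = (1−0.559)·D·0.494.
D = 71.024/(0.494×0.441) = 326.02 g/s.

326 g/s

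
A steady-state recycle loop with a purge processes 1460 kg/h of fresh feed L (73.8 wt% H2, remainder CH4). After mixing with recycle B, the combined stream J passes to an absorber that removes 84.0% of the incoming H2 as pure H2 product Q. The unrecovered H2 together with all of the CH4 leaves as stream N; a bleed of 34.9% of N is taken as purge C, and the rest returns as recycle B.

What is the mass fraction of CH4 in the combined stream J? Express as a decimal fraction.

CH4 enters only via L and leaves only via the purge: 1460×0.262 = 0.349×(CH4 in N), and the absorber passes all CH4, so CH4 in J = CH4 in N = 1096 kg/h.
H2 in J: m_A = 1460×0.738 + (1−0.349)·(1−0.840)·m_A, so m_A = 1077.5/0.8958 = 1202.8 kg/h.
J = 1202.8 + 1096 = 2298.8 kg/h.
CH4 fraction in J = 1096/2298.8 = 0.4768.

0.4768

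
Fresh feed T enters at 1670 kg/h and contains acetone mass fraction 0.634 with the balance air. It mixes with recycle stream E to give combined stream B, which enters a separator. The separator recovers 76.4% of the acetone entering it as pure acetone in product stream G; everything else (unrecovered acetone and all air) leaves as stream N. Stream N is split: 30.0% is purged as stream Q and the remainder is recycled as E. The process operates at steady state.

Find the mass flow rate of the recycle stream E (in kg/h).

1636 kg/h

air enters only via T and leaves only via the purge: 1670×0.366 = 0.300×(air in N), and the separator passes all air, so air in B = air in N = 2037.4 kg/h.
acetone in B: m_A = 1670×0.634 + (1−0.300)·(1−0.764)·m_A, so m_A = 1058.8/0.8348 = 1268.3 kg/h.
N = (1−0.764)×1268.3 + 2037.4 = 2336.7 kg/h.
Recycle E = (1−0.300)×2336.7 = 1635.7 kg/h.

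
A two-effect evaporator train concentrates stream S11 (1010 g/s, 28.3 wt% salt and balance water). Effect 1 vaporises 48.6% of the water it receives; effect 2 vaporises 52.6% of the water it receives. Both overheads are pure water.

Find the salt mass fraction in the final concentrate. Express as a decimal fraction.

0.618

water in feed = 1010×0.717 = 724.17 g/s.
After stage 1: water left = (1−0.486)×724.17 = 372.22; stream total = 658.05 g/s.
After stage 2: water left = (1−0.526)×372.22 = 176.43; final concentrate = 462.26 g/s.
salt fraction = 285.83/462.26 = 0.618.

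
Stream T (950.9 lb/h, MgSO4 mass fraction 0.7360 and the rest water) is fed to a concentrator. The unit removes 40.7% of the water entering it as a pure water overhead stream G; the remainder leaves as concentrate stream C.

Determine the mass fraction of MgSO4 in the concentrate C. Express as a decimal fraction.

MgSO4 is not removed: 950.9×0.736 = 699.86 lb/h of MgSO4 enters C.
water entering = 950.9×0.264 = 251.04 lb/h; overhead removed = 0.407×251.04 = 102.17 lb/h.
Concentrate = 950.9 − 102.17 = 848.73 lb/h.
Mass fraction = 699.86/848.73 = 0.8246.

0.8246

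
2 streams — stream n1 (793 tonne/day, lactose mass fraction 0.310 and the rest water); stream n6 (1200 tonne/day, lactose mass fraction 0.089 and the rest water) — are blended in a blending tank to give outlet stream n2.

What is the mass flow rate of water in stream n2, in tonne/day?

water out = water in = 793×0.690 + 1200×0.911 = 1640.4 tonne/day.

1640 tonne/day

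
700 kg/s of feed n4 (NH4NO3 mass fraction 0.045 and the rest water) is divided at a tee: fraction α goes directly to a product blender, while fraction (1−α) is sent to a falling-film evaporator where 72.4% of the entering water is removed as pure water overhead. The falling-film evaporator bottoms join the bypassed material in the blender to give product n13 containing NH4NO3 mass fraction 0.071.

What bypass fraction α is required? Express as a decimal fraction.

0.470

All 700×0.045 = 31.5 kg/s of NH4NO3 reaches n13, so n13 = 31.5/0.071 = 443.66 kg/s and vapour = 256.34 kg/s.
The evaporator receives (1−α)·700 of feed at 0.955 water and removes 0.724 of that water:
0.724×0.955×(1−α)×700 = 256.34
(1−α) = 256.34/483.99 = 0.5296;  α = 0.4704.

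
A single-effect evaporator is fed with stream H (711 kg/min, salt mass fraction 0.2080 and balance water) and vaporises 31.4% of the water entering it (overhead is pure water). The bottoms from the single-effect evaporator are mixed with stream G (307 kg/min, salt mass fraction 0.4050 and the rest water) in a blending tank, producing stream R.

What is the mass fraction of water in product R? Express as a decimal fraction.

Vapour removed = 0.314×0.792×711 = 176.82 kg/min; concentrate = 534.18 kg/min.
water reaching the mixer = 386.29 (from concentrate) + 307×0.595 = 568.96 kg/min.
Product flow = 534.18 + 307 = 841.18 kg/min; water fraction = 0.6764.

0.6764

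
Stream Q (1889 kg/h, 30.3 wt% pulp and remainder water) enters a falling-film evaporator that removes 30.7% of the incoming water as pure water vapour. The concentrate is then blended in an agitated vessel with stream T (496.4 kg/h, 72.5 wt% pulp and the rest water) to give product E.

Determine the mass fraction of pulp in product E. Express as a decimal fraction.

0.471

Vapour removed = 0.307×0.697×1889 = 404.21 kg/h; concentrate = 1484.8 kg/h.
pulp reaching the mixer = 572.37 (from concentrate) + 496.4×0.725 = 932.26 kg/h.
Product flow = 1484.8 + 496.4 = 1981.2 kg/h; pulp fraction = 0.471.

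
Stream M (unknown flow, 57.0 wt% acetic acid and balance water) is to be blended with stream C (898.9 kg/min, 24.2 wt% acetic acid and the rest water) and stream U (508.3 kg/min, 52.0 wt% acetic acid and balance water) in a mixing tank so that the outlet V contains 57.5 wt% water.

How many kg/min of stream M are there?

801.4 kg/min

Let M be the unknown flow. Total out = 1407.2 + M.
water balance: 925.35 + 0.430·M = 0.575·(1407.2 + M)
(0.430 − 0.575)·M = 0.575×1407.2 − 925.35 = -116.21
M = -116.21 / -0.145 = 801.45 kg/min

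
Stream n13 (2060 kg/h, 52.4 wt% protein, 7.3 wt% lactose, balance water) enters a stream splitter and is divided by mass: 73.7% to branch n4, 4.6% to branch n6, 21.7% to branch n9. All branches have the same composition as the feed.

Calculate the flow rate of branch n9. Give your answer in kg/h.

Branch n9 flow = 0.217×2060 = 447.02 kg/h.

447 kg/h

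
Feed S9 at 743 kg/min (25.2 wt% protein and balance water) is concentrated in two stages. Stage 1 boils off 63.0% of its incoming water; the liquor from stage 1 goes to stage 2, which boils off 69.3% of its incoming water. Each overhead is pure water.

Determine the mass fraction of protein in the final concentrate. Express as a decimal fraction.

0.748

water in feed = 743×0.748 = 555.76 kg/min.
After stage 1: water left = (1−0.630)×555.76 = 205.63; stream total = 392.87 kg/min.
After stage 2: water left = (1−0.693)×205.63 = 63.129; final concentrate = 250.37 kg/min.
protein fraction = 187.24/250.37 = 0.748.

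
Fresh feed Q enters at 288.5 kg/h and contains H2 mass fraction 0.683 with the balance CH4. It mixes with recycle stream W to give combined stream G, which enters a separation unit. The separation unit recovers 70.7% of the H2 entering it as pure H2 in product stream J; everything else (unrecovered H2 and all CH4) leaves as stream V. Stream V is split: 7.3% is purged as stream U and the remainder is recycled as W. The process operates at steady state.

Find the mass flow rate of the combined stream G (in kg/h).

CH4 enters only via Q and leaves only via the purge: 288.5×0.317 = 0.073×(CH4 in V), and the separation unit passes all CH4, so CH4 in G = CH4 in V = 1252.8 kg/h.
H2 in G: m_A = 288.5×0.683 + (1−0.073)·(1−0.707)·m_A, so m_A = 197.05/0.7284 = 270.52 kg/h.
G = 270.52 + 1252.8 = 1523.3 kg/h.

1523 kg/h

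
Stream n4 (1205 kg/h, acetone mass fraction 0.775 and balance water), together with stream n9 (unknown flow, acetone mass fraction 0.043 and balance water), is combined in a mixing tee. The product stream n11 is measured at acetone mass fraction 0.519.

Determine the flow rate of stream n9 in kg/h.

648.1 kg/h

Let n9 be the unknown flow. Total out = 1205 + n9.
acetone balance: 933.88 + 0.043·n9 = 0.519·(1205 + n9)
(0.043 − 0.519)·n9 = 0.519×1205 − 933.88 = -308.48
n9 = -308.48 / -0.476 = 648.07 kg/h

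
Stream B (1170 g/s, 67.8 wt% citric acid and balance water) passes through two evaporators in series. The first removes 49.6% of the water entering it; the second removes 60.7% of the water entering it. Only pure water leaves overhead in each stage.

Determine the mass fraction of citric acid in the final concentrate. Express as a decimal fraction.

water in feed = 1170×0.322 = 376.74 g/s.
After stage 1: water left = (1−0.496)×376.74 = 189.88; stream total = 983.14 g/s.
After stage 2: water left = (1−0.607)×189.88 = 74.622; final concentrate = 867.88 g/s.
citric acid fraction = 793.26/867.88 = 0.914.

0.914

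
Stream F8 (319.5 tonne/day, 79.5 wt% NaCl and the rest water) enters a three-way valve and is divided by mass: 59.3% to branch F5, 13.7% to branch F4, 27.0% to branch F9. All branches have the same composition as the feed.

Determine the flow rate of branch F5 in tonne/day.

189.5 tonne/day

Branch F5 flow = 0.593×319.5 = 189.46 tonne/day.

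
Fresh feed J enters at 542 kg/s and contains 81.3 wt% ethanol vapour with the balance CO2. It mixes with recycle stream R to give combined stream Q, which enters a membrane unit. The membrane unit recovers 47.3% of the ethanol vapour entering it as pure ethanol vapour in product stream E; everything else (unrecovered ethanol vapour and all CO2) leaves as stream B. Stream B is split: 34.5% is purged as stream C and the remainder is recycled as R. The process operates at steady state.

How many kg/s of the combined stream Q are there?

966.7 kg/s

CO2 enters only via J and leaves only via the purge: 542×0.187 = 0.345×(CO2 in B), and the membrane unit passes all CO2, so CO2 in Q = CO2 in B = 293.78 kg/s.
ethanol vapour in Q: m_A = 542×0.813 + (1−0.345)·(1−0.473)·m_A, so m_A = 440.65/0.6548 = 672.93 kg/s.
Q = 672.93 + 293.78 = 966.71 kg/s.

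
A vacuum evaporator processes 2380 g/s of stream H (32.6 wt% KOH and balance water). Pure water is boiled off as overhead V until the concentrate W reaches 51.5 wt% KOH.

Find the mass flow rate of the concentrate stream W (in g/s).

1507 g/s

KOH is conserved: 2380×0.326 = 775.88 g/s all reports to the concentrate.
Concentrate = 775.88/(target fraction) = 1506.6 g/s.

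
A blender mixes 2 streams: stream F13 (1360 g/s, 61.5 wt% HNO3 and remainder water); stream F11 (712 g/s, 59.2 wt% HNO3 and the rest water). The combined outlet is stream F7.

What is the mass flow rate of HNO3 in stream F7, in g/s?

HNO3 out = HNO3 in = 1360×0.615 + 712×0.592 = 1257.9 g/s.

1258 g/s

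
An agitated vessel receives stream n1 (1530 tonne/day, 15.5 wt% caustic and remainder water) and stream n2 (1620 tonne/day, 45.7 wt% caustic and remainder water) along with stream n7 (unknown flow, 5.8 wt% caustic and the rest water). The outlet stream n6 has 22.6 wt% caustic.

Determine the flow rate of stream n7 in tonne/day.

1581 tonne/day

Let n7 be the unknown flow. Total out = 3150 + n7.
caustic balance: 977.49 + 0.058·n7 = 0.226·(3150 + n7)
(0.058 − 0.226)·n7 = 0.226×3150 − 977.49 = -265.59
n7 = -265.59 / -0.168 = 1580.9 tonne/day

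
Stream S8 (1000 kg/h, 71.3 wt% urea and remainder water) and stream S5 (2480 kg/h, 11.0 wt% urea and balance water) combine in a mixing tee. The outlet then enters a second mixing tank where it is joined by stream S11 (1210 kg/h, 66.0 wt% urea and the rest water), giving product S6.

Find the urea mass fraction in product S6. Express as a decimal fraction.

0.3805

Overall, product flow = 4690 kg/h.
urea in = 1000×0.713 + 2480×0.110 + 1210×0.660 = 1784.4 kg/h.
urea fraction in S6 = 0.3805.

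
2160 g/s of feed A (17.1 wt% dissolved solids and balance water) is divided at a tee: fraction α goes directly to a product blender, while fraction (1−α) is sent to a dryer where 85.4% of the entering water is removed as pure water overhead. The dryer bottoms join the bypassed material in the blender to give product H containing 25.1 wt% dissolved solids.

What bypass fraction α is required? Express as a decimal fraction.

0.550

All 2160×0.171 = 369.36 g/s of dissolved solids reaches H, so H = 369.36/0.251 = 1471.6 g/s and vapour = 688.45 g/s.
The evaporator receives (1−α)·2160 of feed at 0.829 water and removes 0.854 of that water:
0.854×0.829×(1−α)×2160 = 688.45
(1−α) = 688.45/1529.2 = 0.4502;  α = 0.5498.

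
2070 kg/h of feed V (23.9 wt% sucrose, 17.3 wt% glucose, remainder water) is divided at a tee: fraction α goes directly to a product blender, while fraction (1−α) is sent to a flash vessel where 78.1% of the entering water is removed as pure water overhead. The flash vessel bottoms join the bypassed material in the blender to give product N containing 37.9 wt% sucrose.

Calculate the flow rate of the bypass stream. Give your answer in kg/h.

All 2070×0.239 = 494.73 kg/h of sucrose reaches N, so N = 494.73/0.379 = 1305.4 kg/h and vapour = 764.64 kg/h.
The evaporator receives (1−α)·2070 of feed at 0.588 water and removes 0.781 of that water:
0.781×0.588×(1−α)×2070 = 764.64
(1−α) = 764.64/950.6 = 0.8044;  α = 0.1956.
Bypass flow = 0.1956×2070 = 404.94 kg/h.

404.9 kg/h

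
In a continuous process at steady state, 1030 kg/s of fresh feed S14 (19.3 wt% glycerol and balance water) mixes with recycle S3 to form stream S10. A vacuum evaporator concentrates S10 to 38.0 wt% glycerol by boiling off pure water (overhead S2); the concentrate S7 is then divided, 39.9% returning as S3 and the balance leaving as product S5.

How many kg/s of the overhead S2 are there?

506.9 kg/s

Overall glycerol balance (none leaves overhead): glycerol in fresh feed = glycerol in product, i.e. 1030×0.193 = (1−0.399)·S7·0.380.
S7 = 198.79/(0.380×0.601) = 870.44 kg/s.
Recycle S3 = 0.399×870.44 = 347.3 kg/s.
Combined feed S10 = 1030 + 347.3 = 1377.3 kg/s.
Overhead S2 = S10 − S7 = 1377.3 − 870.44 = 506.87 kg/s.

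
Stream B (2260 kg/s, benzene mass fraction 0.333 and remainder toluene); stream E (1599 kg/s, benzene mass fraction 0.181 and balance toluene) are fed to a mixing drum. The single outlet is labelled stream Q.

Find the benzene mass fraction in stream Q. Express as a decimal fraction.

Total flow out = 2260 + 1599 = 3859 kg/s.
benzene in = 2260×0.333 + 1599×0.181 = 1042 kg/s.
benzene mass fraction in Q = 1042/3859 = 0.270.

0.270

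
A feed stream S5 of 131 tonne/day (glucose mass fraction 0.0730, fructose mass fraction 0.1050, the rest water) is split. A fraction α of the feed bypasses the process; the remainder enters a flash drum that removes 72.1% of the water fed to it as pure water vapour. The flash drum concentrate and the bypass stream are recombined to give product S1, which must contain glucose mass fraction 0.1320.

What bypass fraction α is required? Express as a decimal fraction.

0.246

All 131×0.073 = 9.563 tonne/day of glucose reaches S1, so S1 = 9.563/0.132 = 72.447 tonne/day and vapour = 58.553 tonne/day.
The evaporator receives (1−α)·131 of feed at 0.822 water and removes 0.721 of that water:
0.721×0.822×(1−α)×131 = 58.553
(1−α) = 58.553/77.639 = 0.7542;  α = 0.2458.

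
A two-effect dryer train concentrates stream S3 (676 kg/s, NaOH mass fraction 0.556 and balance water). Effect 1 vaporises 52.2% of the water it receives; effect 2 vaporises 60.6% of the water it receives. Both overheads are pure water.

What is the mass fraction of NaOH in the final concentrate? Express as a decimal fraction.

0.869

water in feed = 676×0.444 = 300.14 kg/s.
After stage 1: water left = (1−0.522)×300.14 = 143.47; stream total = 519.32 kg/s.
After stage 2: water left = (1−0.606)×143.47 = 56.527; final concentrate = 432.38 kg/s.
NaOH fraction = 375.86/432.38 = 0.869.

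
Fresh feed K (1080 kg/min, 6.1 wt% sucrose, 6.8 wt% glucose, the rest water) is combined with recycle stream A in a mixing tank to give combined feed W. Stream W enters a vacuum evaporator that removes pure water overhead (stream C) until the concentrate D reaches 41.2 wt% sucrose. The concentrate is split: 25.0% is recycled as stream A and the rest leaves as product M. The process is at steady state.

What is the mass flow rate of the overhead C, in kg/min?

Overall sucrose balance (none leaves overhead): sucrose in fresh feed = sucrose in product, i.e. 1080×0.061 = (1−0.250)·D·0.412.
D = 65.88/(0.412×0.750) = 213.2 kg/min.
Recycle A = 0.250×213.2 = 53.301 kg/min.
Combined feed W = 1080 + 53.301 = 1133.3 kg/min.
Overhead C = W − D = 1133.3 − 213.2 = 920.1 kg/min.

920.1 kg/min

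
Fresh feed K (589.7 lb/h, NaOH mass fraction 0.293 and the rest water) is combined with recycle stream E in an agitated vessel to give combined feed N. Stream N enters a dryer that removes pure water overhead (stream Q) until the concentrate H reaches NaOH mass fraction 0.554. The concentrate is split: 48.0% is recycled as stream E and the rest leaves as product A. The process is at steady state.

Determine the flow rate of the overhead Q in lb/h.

Overall NaOH balance (none leaves overhead): NaOH in fresh feed = NaOH in product, i.e. 589.7×0.293 = (1−0.480)·H·0.554.
H = 172.78/(0.554×0.520) = 599.77 lb/h.
Recycle E = 0.480×599.77 = 287.89 lb/h.
Combined feed N = 589.7 + 287.89 = 877.59 lb/h.
Overhead Q = N − H = 877.59 − 599.77 = 277.82 lb/h.

277.8 lb/h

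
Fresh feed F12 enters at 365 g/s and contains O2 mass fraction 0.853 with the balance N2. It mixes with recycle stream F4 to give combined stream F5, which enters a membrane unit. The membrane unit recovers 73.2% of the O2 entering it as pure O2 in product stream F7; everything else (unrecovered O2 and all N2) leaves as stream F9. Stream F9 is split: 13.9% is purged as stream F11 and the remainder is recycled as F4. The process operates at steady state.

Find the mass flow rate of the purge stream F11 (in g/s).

N2 enters only via F12 and leaves only via the purge: 365×0.147 = 0.139×(N2 in F9), and the membrane unit passes all N2, so N2 in F5 = N2 in F9 = 386.01 g/s.
O2 in F5: m_A = 365×0.853 + (1−0.139)·(1−0.732)·m_A, so m_A = 311.34/0.7693 = 404.74 g/s.
F9 = (1−0.732)×404.74 + 386.01 = 494.48 g/s.
Purge F11 = 0.139×494.48 = 68.732 g/s.

68.73 g/s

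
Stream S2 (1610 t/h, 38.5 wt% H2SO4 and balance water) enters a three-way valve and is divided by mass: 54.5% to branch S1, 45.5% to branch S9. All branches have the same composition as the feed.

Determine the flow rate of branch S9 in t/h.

Branch S9 flow = 0.455×1610 = 732.55 t/h.

732.6 t/h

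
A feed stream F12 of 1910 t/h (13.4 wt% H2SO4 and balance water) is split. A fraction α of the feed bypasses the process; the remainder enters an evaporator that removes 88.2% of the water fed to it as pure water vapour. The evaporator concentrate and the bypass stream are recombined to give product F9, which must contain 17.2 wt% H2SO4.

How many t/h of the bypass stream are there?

All 1910×0.134 = 255.94 t/h of H2SO4 reaches F9, so F9 = 255.94/0.172 = 1488 t/h and vapour = 421.98 t/h.
The evaporator receives (1−α)·1910 of feed at 0.866 water and removes 0.882 of that water:
0.882×0.866×(1−α)×1910 = 421.98
(1−α) = 421.98/1458.9 = 0.2892;  α = 0.7108.
Bypass flow = 0.7108×1910 = 1357.5 t/h.

1358 t/h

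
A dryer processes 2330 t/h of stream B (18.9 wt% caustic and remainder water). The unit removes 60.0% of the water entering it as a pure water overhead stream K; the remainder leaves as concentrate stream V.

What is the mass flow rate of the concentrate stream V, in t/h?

water entering = 2330×0.811 = 1889.6 t/h; overhead removed = 0.600×1889.6 = 1133.8 t/h.
Concentrate = 2330 − 1133.8 = 1196.2 t/h.

1196 t/h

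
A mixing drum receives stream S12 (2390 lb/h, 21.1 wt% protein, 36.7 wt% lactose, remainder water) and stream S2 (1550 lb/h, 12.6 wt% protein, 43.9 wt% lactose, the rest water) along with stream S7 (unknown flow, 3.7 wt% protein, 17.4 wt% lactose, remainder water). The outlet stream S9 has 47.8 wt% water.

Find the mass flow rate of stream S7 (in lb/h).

644.7 lb/h

Let S7 be the unknown flow. Total out = 3940 + S7.
water balance: 1682.8 + 0.789·S7 = 0.478·(3940 + S7)
(0.789 − 0.478)·S7 = 0.478×3940 − 1682.8 = 200.49
S7 = 200.49 / 0.311 = 644.66 lb/h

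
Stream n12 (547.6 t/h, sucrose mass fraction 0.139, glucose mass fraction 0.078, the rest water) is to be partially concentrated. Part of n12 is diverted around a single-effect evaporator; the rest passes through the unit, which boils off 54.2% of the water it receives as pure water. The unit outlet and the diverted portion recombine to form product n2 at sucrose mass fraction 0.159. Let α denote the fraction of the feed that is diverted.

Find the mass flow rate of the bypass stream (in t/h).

All 547.6×0.139 = 76.116 t/h of sucrose reaches n2, so n2 = 76.116/0.159 = 478.72 t/h and vapour = 68.881 t/h.
The evaporator receives (1−α)·547.6 of feed at 0.783 water and removes 0.542 of that water:
0.542×0.783×(1−α)×547.6 = 68.881
(1−α) = 68.881/232.39 = 0.2964;  α = 0.7036.
Bypass flow = 0.7036×547.6 = 385.29 t/h.

385.3 t/h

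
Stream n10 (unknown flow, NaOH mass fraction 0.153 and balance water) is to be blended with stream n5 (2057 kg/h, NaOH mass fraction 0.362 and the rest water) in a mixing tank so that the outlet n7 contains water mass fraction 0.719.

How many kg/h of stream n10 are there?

Let n10 be the unknown flow. Total out = 2057 + n10.
water balance: 1312.4 + 0.847·n10 = 0.719·(2057 + n10)
(0.847 − 0.719)·n10 = 0.719×2057 − 1312.4 = 166.62
n10 = 166.62 / 0.128 = 1301.7 kg/h

1302 kg/h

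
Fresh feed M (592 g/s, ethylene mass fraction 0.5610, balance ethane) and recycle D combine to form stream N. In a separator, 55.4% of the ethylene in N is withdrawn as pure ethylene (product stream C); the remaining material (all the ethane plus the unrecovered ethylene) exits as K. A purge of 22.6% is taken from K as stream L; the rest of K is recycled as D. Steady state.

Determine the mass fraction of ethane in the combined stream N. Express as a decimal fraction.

0.6939

ethane enters only via M and leaves only via the purge: 592×0.439 = 0.226×(ethane in K), and the separator passes all ethane, so ethane in N = ethane in K = 1149.9 g/s.
ethylene in N: m_A = 592×0.561 + (1−0.226)·(1−0.554)·m_A, so m_A = 332.11/0.6548 = 507.2 g/s.
N = 507.2 + 1149.9 = 1657.1 g/s.
ethane fraction in N = 1149.9/1657.1 = 0.6939.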